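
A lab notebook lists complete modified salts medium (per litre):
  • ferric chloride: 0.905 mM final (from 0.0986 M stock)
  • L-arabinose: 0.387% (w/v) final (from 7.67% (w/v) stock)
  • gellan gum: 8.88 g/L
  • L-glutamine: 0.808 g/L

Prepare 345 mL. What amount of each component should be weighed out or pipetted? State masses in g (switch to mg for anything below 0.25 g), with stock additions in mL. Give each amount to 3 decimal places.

ferric chloride 3.167 mL; L-arabinose 17.407 mL; gellan gum 3.064 g; L-glutamine 0.279 g

Scale factor relative to 1 L: 0.345.
ferric chloride: dilute stock: 0.905 mM × 345 mL ÷ 98.6 mM = 3.167 mL
L-arabinose: dilute stock: 0.387% ÷ 7.67% × 345 mL = 17.407 mL
gellan gum: 8.88 g/L × 0.345 L = 3.064 g
L-glutamine: 0.808 g/L × 0.345 L = 0.279 g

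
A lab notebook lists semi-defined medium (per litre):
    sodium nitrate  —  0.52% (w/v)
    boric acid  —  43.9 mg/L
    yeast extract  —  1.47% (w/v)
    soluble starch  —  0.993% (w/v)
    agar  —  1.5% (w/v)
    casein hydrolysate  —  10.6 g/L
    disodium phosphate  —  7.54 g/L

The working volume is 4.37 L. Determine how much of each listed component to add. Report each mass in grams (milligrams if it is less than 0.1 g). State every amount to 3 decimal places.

sodium nitrate 22.724 g; boric acid 0.192 g; yeast extract 64.239 g; soluble starch 43.394 g; agar 65.550 g; casein hydrolysate 46.322 g; disodium phosphate 32.950 g

Working volume: 4.37 L.
sodium nitrate: 0.52 g per 100 mL × 4370 mL ÷ 100 = 22.724 g
boric acid: 43.9 mg/L × 4.37 L = 191.843 mg = 0.192 g
yeast extract: 1.47% w/v = 14.7 g/L → 14.7 × 4.37 L = 64.239 g
soluble starch: 0.993% w/v = 9.93 g/L → 9.93 × 4.37 L = 43.394 g
agar: 1.5% w/v = 15 g/L → 15 × 4.37 L = 65.550 g
casein hydrolysate: 10.6 g/L × 4.37 L = 46.322 g
disodium phosphate: 7.54 g/L × 4.37 L = 32.950 g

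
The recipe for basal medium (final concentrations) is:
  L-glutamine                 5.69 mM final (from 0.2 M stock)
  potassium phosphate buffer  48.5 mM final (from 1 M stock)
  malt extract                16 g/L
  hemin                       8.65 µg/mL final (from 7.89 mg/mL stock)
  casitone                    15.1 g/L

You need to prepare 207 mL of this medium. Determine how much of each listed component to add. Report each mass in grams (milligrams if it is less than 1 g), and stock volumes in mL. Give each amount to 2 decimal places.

Scale factor relative to 1 L: 0.207.
L-glutamine: C1V1 = C2V2 → 5.69 mM × 207 mL ÷ 200 mM = 5.89 mL
potassium phosphate buffer: V = C2·V2/C1 = 48.5 mM × 207 mL ÷ 1000 mM = 10.04 mL
malt extract: 16 g/L × 0.207 L = 3.31 g
hemin: V = C2·V2/C1 = 8.65 µg/mL × 207 mL ÷ 7890 µg/mL = 0.23 mL
casitone: 15.1 g/L × 0.207 L = 3.13 g

L-glutamine 5.89 mL; potassium phosphate buffer 10.04 mL; malt extract 3.31 g; hemin 0.23 mL; casitone 3.13 g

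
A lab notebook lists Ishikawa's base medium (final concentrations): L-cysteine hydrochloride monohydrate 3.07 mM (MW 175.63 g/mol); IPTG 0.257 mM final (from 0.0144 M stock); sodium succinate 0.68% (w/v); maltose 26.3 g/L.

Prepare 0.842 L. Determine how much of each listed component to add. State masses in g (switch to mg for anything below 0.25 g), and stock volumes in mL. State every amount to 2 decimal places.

L-cysteine hydrochloride monohydrate 0.45 g; IPTG 15.03 mL; sodium succinate 5.73 g; maltose 22.14 g

Working volume: 0.842 L.
L-cysteine hydrochloride monohydrate: 3.07 mmol/L × 175.63 g/mol × 0.842 L ÷ 1000 = 0.45 g
IPTG: C1V1 = C2V2 → 0.257 mM × 842 mL ÷ 14.4 mM = 15.03 mL
sodium succinate: 0.68 g per 100 mL × 842 mL ÷ 100 = 5.73 g
maltose: 26.3 g/L × 0.842 L = 22.14 g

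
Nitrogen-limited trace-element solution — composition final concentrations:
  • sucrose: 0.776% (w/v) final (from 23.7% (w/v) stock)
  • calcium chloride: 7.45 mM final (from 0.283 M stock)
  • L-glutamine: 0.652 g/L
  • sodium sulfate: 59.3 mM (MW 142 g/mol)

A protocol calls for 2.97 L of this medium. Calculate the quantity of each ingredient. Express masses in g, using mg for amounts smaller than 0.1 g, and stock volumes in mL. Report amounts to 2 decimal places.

sucrose 97.25 mL; calcium chloride 78.19 mL; L-glutamine 1.94 g; sodium sulfate 25.01 g

Working volume: 2.97 L.
sucrose: dilute stock: 0.776% ÷ 23.7% × 2970 mL = 97.25 mL
calcium chloride: V = C2·V2/C1 = 7.45 mM × 2970 mL ÷ 283 mM = 78.19 mL
L-glutamine: 0.652 g/L × 2.97 L = 1.94 g
sodium sulfate: 59.3 mmol/L × 142 g/mol × 2.97 L ÷ 1000 = 25.01 g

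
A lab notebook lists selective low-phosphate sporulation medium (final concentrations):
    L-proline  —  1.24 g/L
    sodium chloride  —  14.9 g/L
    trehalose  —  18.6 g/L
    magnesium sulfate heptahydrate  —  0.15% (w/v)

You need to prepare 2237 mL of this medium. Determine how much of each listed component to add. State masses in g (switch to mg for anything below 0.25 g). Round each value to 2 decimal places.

L-proline 2.77 g; sodium chloride 33.33 g; trehalose 41.61 g; magnesium sulfate heptahydrate 3.36 g

Working volume: 2237 mL = 2.237 L.
L-proline: 1.24 g/L × 2.237 L = 2.77 g
sodium chloride: 14.9 g/L × 2.237 L = 33.33 g
trehalose: 18.6 g/L × 2.237 L = 41.61 g
magnesium sulfate heptahydrate: 0.15% w/v = 1.5 g/L → 1.5 × 2.237 L = 3.36 g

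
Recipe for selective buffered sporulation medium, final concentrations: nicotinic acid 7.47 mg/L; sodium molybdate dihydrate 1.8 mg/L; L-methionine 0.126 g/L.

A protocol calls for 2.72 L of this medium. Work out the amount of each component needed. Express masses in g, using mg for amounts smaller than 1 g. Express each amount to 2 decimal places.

Scale factor relative to 1 L: 2.72.
nicotinic acid: 7.47 mg/L × 2.72 L = 20.32 mg
sodium molybdate dihydrate: 1.8 mg/L × 2.72 L = 4.90 mg
L-methionine: 0.126 g/L × 2.72 L = 0.34272 g = 342.72 mg

nicotinic acid 20.32 mg; sodium molybdate dihydrate 4.90 mg; L-methionine 342.72 mg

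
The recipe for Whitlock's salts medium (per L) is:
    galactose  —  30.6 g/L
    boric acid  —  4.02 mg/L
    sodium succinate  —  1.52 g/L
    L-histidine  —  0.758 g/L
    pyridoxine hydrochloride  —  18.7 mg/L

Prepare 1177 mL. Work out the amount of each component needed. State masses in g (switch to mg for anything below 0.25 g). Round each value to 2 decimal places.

Target volume = 1177 mL = 1.177 L.
galactose: 30.6 g/L × 1.177 L = 36.02 g
boric acid: 4.02 mg/L × 1.177 L = 4.73 mg
sodium succinate: 1.52 g/L × 1.177 L = 1.79 g
L-histidine: 0.758 g/L × 1.177 L = 0.89 g
pyridoxine hydrochloride: 18.7 mg/L × 1.177 L = 22.01 mg

galactose 36.02 g; boric acid 4.73 mg; sodium succinate 1.79 g; L-histidine 0.89 g; pyridoxine hydrochloride 22.01 mg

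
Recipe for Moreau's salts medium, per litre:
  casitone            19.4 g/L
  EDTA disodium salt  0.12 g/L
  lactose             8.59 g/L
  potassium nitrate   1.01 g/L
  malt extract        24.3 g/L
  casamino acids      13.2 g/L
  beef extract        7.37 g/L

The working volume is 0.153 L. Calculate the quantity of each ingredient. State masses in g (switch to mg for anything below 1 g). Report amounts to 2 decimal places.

casitone 2.97 g; EDTA disodium salt 18.36 mg; lactose 1.31 g; potassium nitrate 154.53 mg; malt extract 3.72 g; casamino acids 2.02 g; beef extract 1.13 g

Working volume: 0.153 L.
casitone: 19.4 g/L × 0.153 L = 2.97 g
EDTA disodium salt: 0.12 g/L × 0.153 L = 0.01836 g = 18.36 mg
lactose: 8.59 g/L × 0.153 L = 1.31 g
potassium nitrate: 1.01 g/L × 0.153 L = 0.15453 g = 154.53 mg
malt extract: 24.3 g/L × 0.153 L = 3.72 g
casamino acids: 13.2 g/L × 0.153 L = 2.02 g
beef extract: 7.37 g/L × 0.153 L = 1.13 g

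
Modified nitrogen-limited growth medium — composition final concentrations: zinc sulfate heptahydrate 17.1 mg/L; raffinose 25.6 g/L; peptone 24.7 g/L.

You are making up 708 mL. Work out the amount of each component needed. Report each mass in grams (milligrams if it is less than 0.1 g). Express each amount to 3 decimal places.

zinc sulfate heptahydrate 12.107 mg; raffinose 18.125 g; peptone 17.488 g

Scale factor relative to 1 L: 0.708.
zinc sulfate heptahydrate: 17.1 mg/L × 0.708 L = 12.107 mg
raffinose: 25.6 g/L × 0.708 L = 18.125 g
peptone: 24.7 g/L × 0.708 L = 17.488 g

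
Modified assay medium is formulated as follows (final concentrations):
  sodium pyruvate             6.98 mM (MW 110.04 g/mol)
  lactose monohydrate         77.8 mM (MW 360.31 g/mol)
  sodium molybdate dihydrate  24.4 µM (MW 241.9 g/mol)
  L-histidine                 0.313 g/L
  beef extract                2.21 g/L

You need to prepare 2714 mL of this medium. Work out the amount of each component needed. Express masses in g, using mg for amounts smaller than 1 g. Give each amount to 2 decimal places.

sodium pyruvate 2.08 g; lactose monohydrate 76.08 g; sodium molybdate dihydrate 16.02 mg; L-histidine 849.48 mg; beef extract 6.00 g

Scale factor relative to 1 L: 2.714.
sodium pyruvate: 6.98 mmol/L × 110.04 g/mol × 2.714 L ÷ 1000 = 2.08 g
lactose monohydrate: 77.8 mmol/L × 360.31 g/mol × 2.714 L ÷ 1000 = 76.08 g
sodium molybdate dihydrate: 24.4 µmol/L × 241.9 g/mol × 2.714 L ÷ 1000 = 16.02 mg
L-histidine: 0.313 g/L × 2.714 L = 0.849482 g = 849.48 mg
beef extract: 2.21 g/L × 2.714 L = 6.00 g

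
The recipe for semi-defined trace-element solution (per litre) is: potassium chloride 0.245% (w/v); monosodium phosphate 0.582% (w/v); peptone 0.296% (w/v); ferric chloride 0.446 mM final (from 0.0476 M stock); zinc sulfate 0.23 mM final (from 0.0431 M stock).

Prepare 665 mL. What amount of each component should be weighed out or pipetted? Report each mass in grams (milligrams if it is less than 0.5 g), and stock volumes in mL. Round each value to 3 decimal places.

potassium chloride 1.629 g; monosodium phosphate 3.870 g; peptone 1.968 g; ferric chloride 6.231 mL; zinc sulfate 3.549 mL

Scale factor relative to 1 L: 0.665.
potassium chloride: 0.245% w/v = 2.45 g/L → 2.45 × 0.665 L = 1.629 g
monosodium phosphate: 0.582% w/v = 5.82 g/L → 5.82 × 0.665 L = 3.870 g
peptone: 0.296 g per 100 mL × 665 mL ÷ 100 = 1.968 g
ferric chloride: dilute stock: 0.446 mM × 665 mL ÷ 47.6 mM = 6.231 mL
zinc sulfate: C1V1 = C2V2 → 0.23 mM × 665 mL ÷ 43.1 mM = 3.549 mL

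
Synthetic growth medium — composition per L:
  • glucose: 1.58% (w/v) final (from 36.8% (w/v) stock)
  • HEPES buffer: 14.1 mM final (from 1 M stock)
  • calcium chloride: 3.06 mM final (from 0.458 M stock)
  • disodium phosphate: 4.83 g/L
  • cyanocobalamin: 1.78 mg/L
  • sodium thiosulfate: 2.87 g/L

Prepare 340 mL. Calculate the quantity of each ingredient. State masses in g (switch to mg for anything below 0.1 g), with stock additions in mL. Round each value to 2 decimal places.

glucose 14.60 mL; HEPES buffer 4.79 mL; calcium chloride 2.27 mL; disodium phosphate 1.64 g; cyanocobalamin 0.61 mg; sodium thiosulfate 0.98 g

Scale factor relative to 1 L: 0.34.
glucose: V = C2·V2/C1 = 1.58% ÷ 36.8% × 340 mL = 14.60 mL
HEPES buffer: dilute stock: 14.1 mM × 340 mL ÷ 1000 mM = 4.79 mL
calcium chloride: dilute stock: 3.06 mM × 340 mL ÷ 458 mM = 2.27 mL
disodium phosphate: 4.83 g/L × 0.34 L = 1.64 g
cyanocobalamin: 1.78 mg/L × 0.34 L = 0.61 mg
sodium thiosulfate: 2.87 g/L × 0.34 L = 0.98 g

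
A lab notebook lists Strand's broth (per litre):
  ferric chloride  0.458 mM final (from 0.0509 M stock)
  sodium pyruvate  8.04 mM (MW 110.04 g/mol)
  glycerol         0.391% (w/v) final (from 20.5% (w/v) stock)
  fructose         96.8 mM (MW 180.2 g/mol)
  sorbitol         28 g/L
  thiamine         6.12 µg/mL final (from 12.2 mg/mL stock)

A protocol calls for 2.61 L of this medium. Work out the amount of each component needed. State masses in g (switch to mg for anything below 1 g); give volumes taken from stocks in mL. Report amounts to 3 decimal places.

Scale factor relative to 1 L: 2.61.
ferric chloride: dilute stock: 0.458 mM × 2610 mL ÷ 50.9 mM = 23.485 mL
sodium pyruvate: 8.04 mmol/L × 110.04 g/mol × 2.61 L ÷ 1000 = 2.309 g
glycerol: V = C2·V2/C1 = 0.391% ÷ 20.5% × 2610 mL = 49.781 mL
fructose: 96.8 mmol/L × 180.2 g/mol × 2.61 L ÷ 1000 = 45.527 g
sorbitol: 28 g/L × 2.61 L = 73.080 g
thiamine: dilute stock: 6.12 µg/mL × 2610 mL ÷ 12200 µg/mL = 1.309 mL

ferric chloride 23.485 mL; sodium pyruvate 2.309 g; glycerol 49.781 mL; fructose 45.527 g; sorbitol 73.080 g; thiamine 1.309 mL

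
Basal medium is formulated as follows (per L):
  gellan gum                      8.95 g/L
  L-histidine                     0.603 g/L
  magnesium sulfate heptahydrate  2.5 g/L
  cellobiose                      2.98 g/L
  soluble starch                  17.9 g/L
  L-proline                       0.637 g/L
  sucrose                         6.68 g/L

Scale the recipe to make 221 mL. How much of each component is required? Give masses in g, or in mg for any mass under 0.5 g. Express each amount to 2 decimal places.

Target volume = 221 mL = 0.221 L.
gellan gum: 8.95 g/L × 0.221 L = 1.98 g
L-histidine: 0.603 g/L × 0.221 L = 0.133263 g = 133.26 mg
magnesium sulfate heptahydrate: 2.5 g/L × 0.221 L = 0.55 g
cellobiose: 2.98 g/L × 0.221 L = 0.66 g
soluble starch: 17.9 g/L × 0.221 L = 3.96 g
L-proline: 0.637 g/L × 0.221 L = 0.140777 g = 140.78 mg
sucrose: 6.68 g/L × 0.221 L = 1.48 g

gellan gum 1.98 g; L-histidine 133.26 mg; magnesium sulfate heptahydrate 0.55 g; cellobiose 0.66 g; soluble starch 3.96 g; L-proline 140.78 mg; sucrose 1.48 g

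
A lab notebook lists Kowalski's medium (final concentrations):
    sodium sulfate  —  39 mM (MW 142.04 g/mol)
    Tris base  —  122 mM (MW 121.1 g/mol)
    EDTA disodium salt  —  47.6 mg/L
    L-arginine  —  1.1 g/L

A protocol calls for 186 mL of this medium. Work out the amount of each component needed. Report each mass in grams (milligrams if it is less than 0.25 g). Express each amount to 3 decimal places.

Scale factor relative to 1 L: 0.186.
sodium sulfate: 39 mmol/L × 142.04 g/mol × 0.186 L ÷ 1000 = 1.030 g
Tris base: 122 mmol/L × 121.1 g/mol × 0.186 L ÷ 1000 = 2.748 g
EDTA disodium salt: 47.6 mg/L × 0.186 L = 8.854 mg
L-arginine: 1.1 g/L × 0.186 L = 0.2046 g = 204.600 mg

sodium sulfate 1.030 g; Tris base 2.748 g; EDTA disodium salt 8.854 mg; L-arginine 204.600 mg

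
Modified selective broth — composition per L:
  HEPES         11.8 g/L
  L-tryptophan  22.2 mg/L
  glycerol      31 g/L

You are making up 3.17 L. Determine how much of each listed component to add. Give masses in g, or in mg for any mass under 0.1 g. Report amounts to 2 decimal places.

Working volume: 3.17 L.
HEPES: 11.8 g/L × 3.17 L = 37.41 g
L-tryptophan: 22.2 mg/L × 3.17 L = 70.37 mg
glycerol: 31 g/L × 3.17 L = 98.27 g

HEPES 37.41 g; L-tryptophan 70.37 mg; glycerol 98.27 g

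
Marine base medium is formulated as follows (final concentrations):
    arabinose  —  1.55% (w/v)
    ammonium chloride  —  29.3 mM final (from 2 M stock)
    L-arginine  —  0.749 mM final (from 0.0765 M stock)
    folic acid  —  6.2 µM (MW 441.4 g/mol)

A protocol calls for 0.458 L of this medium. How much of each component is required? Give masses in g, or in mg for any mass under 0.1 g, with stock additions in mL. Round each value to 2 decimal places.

Working volume: 0.458 L.
arabinose: 1.55 g per 100 mL × 458 mL ÷ 100 = 7.10 g
ammonium chloride: V = C2·V2/C1 = 29.3 mM × 458 mL ÷ 2000 mM = 6.71 mL
L-arginine: C1V1 = C2V2 → 0.749 mM × 458 mL ÷ 76.5 mM = 4.48 mL
folic acid: 6.2 µmol/L × 441.4 g/mol × 0.458 L ÷ 1000 = 1.25 mg

arabinose 7.10 g; ammonium chloride 6.71 mL; L-arginine 4.48 mL; folic acid 1.25 mg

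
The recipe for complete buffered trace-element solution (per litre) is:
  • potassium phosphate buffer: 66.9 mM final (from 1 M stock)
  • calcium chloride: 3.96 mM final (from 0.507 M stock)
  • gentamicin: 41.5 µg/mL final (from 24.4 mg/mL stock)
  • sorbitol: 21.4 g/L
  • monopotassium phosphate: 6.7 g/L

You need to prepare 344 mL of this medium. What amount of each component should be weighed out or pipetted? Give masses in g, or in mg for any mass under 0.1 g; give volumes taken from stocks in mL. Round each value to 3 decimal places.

potassium phosphate buffer 23.014 mL; calcium chloride 2.687 mL; gentamicin 0.585 mL; sorbitol 7.362 g; monopotassium phosphate 2.305 g

Scale factor relative to 1 L: 0.344.
potassium phosphate buffer: dilute stock: 66.9 mM × 344 mL ÷ 1000 mM = 23.014 mL
calcium chloride: C1V1 = C2V2 → 3.96 mM × 344 mL ÷ 507 mM = 2.687 mL
gentamicin: C1V1 = C2V2 → 41.5 µg/mL × 344 mL ÷ 24400 µg/mL = 0.585 mL
sorbitol: 21.4 g/L × 0.344 L = 7.362 g
monopotassium phosphate: 6.7 g/L × 0.344 L = 2.305 g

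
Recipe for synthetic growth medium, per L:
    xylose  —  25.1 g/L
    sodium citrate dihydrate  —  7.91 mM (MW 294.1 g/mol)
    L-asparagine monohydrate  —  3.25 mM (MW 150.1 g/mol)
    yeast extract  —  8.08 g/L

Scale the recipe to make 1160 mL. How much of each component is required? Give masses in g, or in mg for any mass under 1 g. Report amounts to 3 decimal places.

xylose 29.116 g; sodium citrate dihydrate 2.699 g; L-asparagine monohydrate 565.877 mg; yeast extract 9.373 g

Target volume = 1160 mL = 1.16 L.
xylose: 25.1 g/L × 1.16 L = 29.116 g
sodium citrate dihydrate: 7.91 mmol/L × 294.1 g/mol × 1.16 L ÷ 1000 = 2.699 g
L-asparagine monohydrate: 3.25 mmol/L × 150.1 mg/mmol × 1.16 L = 565.877 mg
yeast extract: 8.08 g/L × 1.16 L = 9.373 g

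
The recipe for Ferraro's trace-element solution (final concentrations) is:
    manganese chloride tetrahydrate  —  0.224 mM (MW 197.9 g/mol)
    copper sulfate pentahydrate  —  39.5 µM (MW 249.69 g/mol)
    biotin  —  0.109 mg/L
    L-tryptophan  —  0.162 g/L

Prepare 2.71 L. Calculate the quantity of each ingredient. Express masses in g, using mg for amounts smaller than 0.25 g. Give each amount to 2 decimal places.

manganese chloride tetrahydrate 120.13 mg; copper sulfate pentahydrate 26.73 mg; biotin 0.30 mg; L-tryptophan 0.44 g

Scale factor relative to 1 L: 2.71.
manganese chloride tetrahydrate: 0.224 mmol/L × 197.9 mg/mmol × 2.71 L = 120.13 mg
copper sulfate pentahydrate: 39.5 µmol/L × 249.69 g/mol × 2.71 L ÷ 1000 = 26.73 mg
biotin: 0.109 mg/L × 2.71 L = 0.30 mg
L-tryptophan: 0.162 g/L × 2.71 L = 0.44 g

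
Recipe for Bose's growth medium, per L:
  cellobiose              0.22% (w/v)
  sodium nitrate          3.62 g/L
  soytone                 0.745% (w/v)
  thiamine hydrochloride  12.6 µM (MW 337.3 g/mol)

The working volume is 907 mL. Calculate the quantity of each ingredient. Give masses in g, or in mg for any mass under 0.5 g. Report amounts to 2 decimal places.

cellobiose 2.00 g; sodium nitrate 3.28 g; soytone 6.76 g; thiamine hydrochloride 3.85 mg

Scale factor relative to 1 L: 0.907.
cellobiose: 0.22 g per 100 mL × 907 mL ÷ 100 = 2.00 g
sodium nitrate: 3.62 g/L × 0.907 L = 3.28 g
soytone: 0.745 g per 100 mL × 907 mL ÷ 100 = 6.76 g
thiamine hydrochloride: 12.6 µmol/L × 337.3 g/mol × 0.907 L ÷ 1000 = 3.85 mg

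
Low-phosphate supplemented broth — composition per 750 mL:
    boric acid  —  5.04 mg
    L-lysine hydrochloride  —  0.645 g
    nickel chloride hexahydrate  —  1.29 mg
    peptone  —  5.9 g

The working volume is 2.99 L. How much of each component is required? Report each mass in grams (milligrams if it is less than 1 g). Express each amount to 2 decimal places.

Ratio of target to recipe volume: 2990 / 750 = 3.98667.
boric acid: 5.04 mg × (2990 mL / 750 mL) = 20.09 mg
L-lysine hydrochloride: 0.645 g × (2990 mL / 750 mL) = 2.57 g
nickel chloride hexahydrate: 1.29 mg × (2990 mL / 750 mL) = 5.14 mg
peptone: 5.9 g × (2990 mL / 750 mL) = 23.52 g

boric acid 20.09 mg; L-lysine hydrochloride 2.57 g; nickel chloride hexahydrate 5.14 mg; peptone 23.52 g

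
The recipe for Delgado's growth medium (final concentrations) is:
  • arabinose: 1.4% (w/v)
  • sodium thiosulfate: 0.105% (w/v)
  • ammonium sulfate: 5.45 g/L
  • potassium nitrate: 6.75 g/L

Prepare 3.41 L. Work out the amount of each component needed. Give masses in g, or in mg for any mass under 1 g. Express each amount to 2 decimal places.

Scale factor relative to 1 L: 3.41.
arabinose: 1.4% w/v = 14 g/L → 14 × 3.41 L = 47.74 g
sodium thiosulfate: 0.105 g per 100 mL × 3410 mL ÷ 100 = 3.58 g
ammonium sulfate: 5.45 g/L × 3.41 L = 18.58 g
potassium nitrate: 6.75 g/L × 3.41 L = 23.02 g

arabinose 47.74 g; sodium thiosulfate 3.58 g; ammonium sulfate 18.58 g; potassium nitrate 23.02 g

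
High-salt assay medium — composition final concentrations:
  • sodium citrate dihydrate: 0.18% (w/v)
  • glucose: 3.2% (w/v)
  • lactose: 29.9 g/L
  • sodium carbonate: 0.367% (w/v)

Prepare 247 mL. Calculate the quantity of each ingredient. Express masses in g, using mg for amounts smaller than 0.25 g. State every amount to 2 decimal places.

sodium citrate dihydrate 0.44 g; glucose 7.90 g; lactose 7.39 g; sodium carbonate 0.91 g

Target volume = 247 mL = 0.247 L.
sodium citrate dihydrate: 0.18 g per 100 mL × 247 mL ÷ 100 = 0.44 g
glucose: 3.2 g per 100 mL × 247 mL ÷ 100 = 7.90 g
lactose: 29.9 g/L × 0.247 L = 7.39 g
sodium carbonate: 0.367 g per 100 mL × 247 mL ÷ 100 = 0.91 g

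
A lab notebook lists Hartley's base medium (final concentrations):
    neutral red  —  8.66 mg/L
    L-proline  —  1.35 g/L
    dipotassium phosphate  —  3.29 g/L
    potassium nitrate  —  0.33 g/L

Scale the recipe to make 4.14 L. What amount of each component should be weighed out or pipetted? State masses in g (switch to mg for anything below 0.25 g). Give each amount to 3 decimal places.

neutral red 35.852 mg; L-proline 5.589 g; dipotassium phosphate 13.621 g; potassium nitrate 1.366 g

Working volume: 4.14 L.
neutral red: 8.66 mg/L × 4.14 L = 35.852 mg
L-proline: 1.35 g/L × 4.14 L = 5.589 g
dipotassium phosphate: 3.29 g/L × 4.14 L = 13.621 g
potassium nitrate: 0.33 g/L × 4.14 L = 1.366 g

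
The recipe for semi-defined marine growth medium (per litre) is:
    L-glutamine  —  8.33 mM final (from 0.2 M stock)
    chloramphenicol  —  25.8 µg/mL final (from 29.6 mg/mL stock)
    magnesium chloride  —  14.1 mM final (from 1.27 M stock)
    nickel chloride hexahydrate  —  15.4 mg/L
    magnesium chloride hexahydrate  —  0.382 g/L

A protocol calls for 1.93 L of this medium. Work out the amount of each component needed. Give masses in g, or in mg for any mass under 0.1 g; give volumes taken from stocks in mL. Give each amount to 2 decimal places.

L-glutamine 80.38 mL; chloramphenicol 1.68 mL; magnesium chloride 21.43 mL; nickel chloride hexahydrate 29.72 mg; magnesium chloride hexahydrate 0.74 g

Working volume: 1.93 L.
L-glutamine: C1V1 = C2V2 → 8.33 mM × 1930 mL ÷ 200 mM = 80.38 mL
chloramphenicol: C1V1 = C2V2 → 25.8 µg/mL × 1930 mL ÷ 29600 µg/mL = 1.68 mL
magnesium chloride: V = C2·V2/C1 = 14.1 mM × 1930 mL ÷ 1270 mM = 21.43 mL
nickel chloride hexahydrate: 15.4 mg/L × 1.93 L = 29.72 mg
magnesium chloride hexahydrate: 0.382 g/L × 1.93 L = 0.74 g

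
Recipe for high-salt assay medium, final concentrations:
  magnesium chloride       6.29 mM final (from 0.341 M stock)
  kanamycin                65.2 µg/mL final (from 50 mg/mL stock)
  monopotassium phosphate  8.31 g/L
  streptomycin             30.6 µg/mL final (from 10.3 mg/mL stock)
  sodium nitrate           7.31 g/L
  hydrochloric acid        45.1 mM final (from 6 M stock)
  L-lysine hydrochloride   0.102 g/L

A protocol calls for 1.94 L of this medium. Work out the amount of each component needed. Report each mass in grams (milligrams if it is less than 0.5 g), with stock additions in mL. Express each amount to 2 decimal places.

magnesium chloride 35.78 mL; kanamycin 2.53 mL; monopotassium phosphate 16.12 g; streptomycin 5.76 mL; sodium nitrate 14.18 g; hydrochloric acid 14.58 mL; L-lysine hydrochloride 197.88 mg

Scale factor relative to 1 L: 1.94.
magnesium chloride: dilute stock: 6.29 mM × 1940 mL ÷ 341 mM = 35.78 mL
kanamycin: C1V1 = C2V2 → 65.2 µg/mL × 1940 mL ÷ 50000 µg/mL = 2.53 mL
monopotassium phosphate: 8.31 g/L × 1.94 L = 16.12 g
streptomycin: V = C2·V2/C1 = 30.6 µg/mL × 1940 mL ÷ 10300 µg/mL = 5.76 mL
sodium nitrate: 7.31 g/L × 1.94 L = 14.18 g
hydrochloric acid: dilute stock: 45.1 mM × 1940 mL ÷ 6000 mM = 14.58 mL
L-lysine hydrochloride: 0.102 g/L × 1.94 L = 0.19788 g = 197.88 mg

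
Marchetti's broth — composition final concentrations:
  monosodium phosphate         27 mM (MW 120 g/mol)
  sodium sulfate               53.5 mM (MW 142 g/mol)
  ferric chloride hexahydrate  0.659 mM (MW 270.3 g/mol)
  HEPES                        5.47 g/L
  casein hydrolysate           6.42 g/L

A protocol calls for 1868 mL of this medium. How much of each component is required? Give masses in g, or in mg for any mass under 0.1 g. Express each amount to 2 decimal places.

monosodium phosphate 6.05 g; sodium sulfate 14.19 g; ferric chloride hexahydrate 0.33 g; HEPES 10.22 g; casein hydrolysate 11.99 g

Scale factor relative to 1 L: 1.868.
monosodium phosphate: 27 mmol/L × 120 g/mol × 1.868 L ÷ 1000 = 6.05 g
sodium sulfate: 53.5 mmol/L × 142 g/mol × 1.868 L ÷ 1000 = 14.19 g
ferric chloride hexahydrate: 0.659 mmol/L × 270.3 g/mol × 1.868 L ÷ 1000 = 0.33 g
HEPES: 5.47 g/L × 1.868 L = 10.22 g
casein hydrolysate: 6.42 g/L × 1.868 L = 11.99 g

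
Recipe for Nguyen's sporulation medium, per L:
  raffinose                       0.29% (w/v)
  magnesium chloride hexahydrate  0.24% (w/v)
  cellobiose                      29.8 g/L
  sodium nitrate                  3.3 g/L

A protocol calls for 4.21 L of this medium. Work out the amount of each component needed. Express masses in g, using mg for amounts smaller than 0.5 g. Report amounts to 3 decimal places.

Working volume: 4.21 L.
raffinose: 0.29 g per 100 mL × 4210 mL ÷ 100 = 12.209 g
magnesium chloride hexahydrate: 0.24% w/v = 2.4 g/L → 2.4 × 4.21 L = 10.104 g
cellobiose: 29.8 g/L × 4.21 L = 125.458 g
sodium nitrate: 3.3 g/L × 4.21 L = 13.893 g

raffinose 12.209 g; magnesium chloride hexahydrate 10.104 g; cellobiose 125.458 g; sodium nitrate 13.893 g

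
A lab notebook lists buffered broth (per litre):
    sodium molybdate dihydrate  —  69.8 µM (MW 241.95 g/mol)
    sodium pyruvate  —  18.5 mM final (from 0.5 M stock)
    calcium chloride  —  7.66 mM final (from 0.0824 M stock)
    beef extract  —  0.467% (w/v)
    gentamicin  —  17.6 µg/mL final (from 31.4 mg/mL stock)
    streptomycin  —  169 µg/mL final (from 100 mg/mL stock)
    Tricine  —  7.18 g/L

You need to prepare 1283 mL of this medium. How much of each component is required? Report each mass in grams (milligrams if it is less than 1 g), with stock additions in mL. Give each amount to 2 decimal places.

Scale factor relative to 1 L: 1.283.
sodium molybdate dihydrate: 69.8 µmol/L × 241.95 g/mol × 1.283 L ÷ 1000 = 21.67 mg
sodium pyruvate: dilute stock: 18.5 mM × 1283 mL ÷ 500 mM = 47.47 mL
calcium chloride: dilute stock: 7.66 mM × 1283 mL ÷ 82.4 mM = 119.27 mL
beef extract: 0.467 g per 100 mL × 1283 mL ÷ 100 = 5.99 g
gentamicin: V = C2·V2/C1 = 17.6 µg/mL × 1283 mL ÷ 31400 µg/mL = 0.72 mL
streptomycin: C1V1 = C2V2 → 169 µg/mL × 1283 mL ÷ 100000 µg/mL = 2.17 mL
Tricine: 7.18 g/L × 1.283 L = 9.21 g

sodium molybdate dihydrate 21.67 mg; sodium pyruvate 47.47 mL; calcium chloride 119.27 mL; beef extract 5.99 g; gentamicin 0.72 mL; streptomycin 2.17 mL; Tricine 9.21 g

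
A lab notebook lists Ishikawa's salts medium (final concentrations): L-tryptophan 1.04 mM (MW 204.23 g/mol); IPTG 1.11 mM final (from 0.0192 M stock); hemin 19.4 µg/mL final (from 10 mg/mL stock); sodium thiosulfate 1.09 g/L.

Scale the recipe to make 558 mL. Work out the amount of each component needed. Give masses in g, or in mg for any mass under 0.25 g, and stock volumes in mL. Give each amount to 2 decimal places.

Working volume: 558 mL = 0.558 L.
L-tryptophan: 1.04 mmol/L × 204.23 mg/mmol × 0.558 L = 118.52 mg
IPTG: C1V1 = C2V2 → 1.11 mM × 558 mL ÷ 19.2 mM = 32.26 mL
hemin: V = C2·V2/C1 = 19.4 µg/mL × 558 mL ÷ 10000 µg/mL = 1.08 mL
sodium thiosulfate: 1.09 g/L × 0.558 L = 0.61 g

L-tryptophan 118.52 mg; IPTG 32.26 mL; hemin 1.08 mL; sodium thiosulfate 0.61 g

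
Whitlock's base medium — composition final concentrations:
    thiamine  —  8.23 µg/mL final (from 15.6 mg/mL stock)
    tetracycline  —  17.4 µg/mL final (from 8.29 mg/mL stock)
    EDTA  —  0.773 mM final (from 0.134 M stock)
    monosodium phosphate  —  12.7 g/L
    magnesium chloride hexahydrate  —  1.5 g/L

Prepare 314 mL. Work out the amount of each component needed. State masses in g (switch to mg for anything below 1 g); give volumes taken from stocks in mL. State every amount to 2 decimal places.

thiamine 0.17 mL; tetracycline 0.66 mL; EDTA 1.81 mL; monosodium phosphate 3.99 g; magnesium chloride hexahydrate 471.00 mg

Target volume = 314 mL = 0.314 L.
thiamine: V = C2·V2/C1 = 8.23 µg/mL × 314 mL ÷ 15600 µg/mL = 0.17 mL
tetracycline: dilute stock: 17.4 µg/mL × 314 mL ÷ 8290 µg/mL = 0.66 mL
EDTA: C1V1 = C2V2 → 0.773 mM × 314 mL ÷ 134 mM = 1.81 mL
monosodium phosphate: 12.7 g/L × 0.314 L = 3.99 g
magnesium chloride hexahydrate: 1.5 g/L × 0.314 L = 0.471 g = 471.00 mg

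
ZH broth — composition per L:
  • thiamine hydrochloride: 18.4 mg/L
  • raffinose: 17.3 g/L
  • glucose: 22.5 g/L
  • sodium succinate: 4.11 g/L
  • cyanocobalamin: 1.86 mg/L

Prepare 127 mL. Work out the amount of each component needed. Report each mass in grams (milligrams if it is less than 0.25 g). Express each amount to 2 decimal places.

Working volume: 127 mL = 0.127 L.
thiamine hydrochloride: 18.4 mg/L × 0.127 L = 2.34 mg
raffinose: 17.3 g/L × 0.127 L = 2.20 g
glucose: 22.5 g/L × 0.127 L = 2.86 g
sodium succinate: 4.11 g/L × 0.127 L = 0.52 g
cyanocobalamin: 1.86 mg/L × 0.127 L = 0.24 mg

thiamine hydrochloride 2.34 mg; raffinose 2.20 g; glucose 2.86 g; sodium succinate 0.52 g; cyanocobalamin 0.24 mg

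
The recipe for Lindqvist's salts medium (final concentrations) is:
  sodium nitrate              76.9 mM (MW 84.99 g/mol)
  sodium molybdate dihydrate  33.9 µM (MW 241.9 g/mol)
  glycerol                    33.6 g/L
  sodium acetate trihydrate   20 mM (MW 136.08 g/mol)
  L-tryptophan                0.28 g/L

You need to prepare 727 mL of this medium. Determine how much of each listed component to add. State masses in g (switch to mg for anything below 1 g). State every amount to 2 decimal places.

Target volume = 727 mL = 0.727 L.
sodium nitrate: 76.9 mmol/L × 84.99 g/mol × 0.727 L ÷ 1000 = 4.75 g
sodium molybdate dihydrate: 33.9 µmol/L × 241.9 g/mol × 0.727 L ÷ 1000 = 5.96 mg
glycerol: 33.6 g/L × 0.727 L = 24.43 g
sodium acetate trihydrate: 20 mmol/L × 136.08 g/mol × 0.727 L ÷ 1000 = 1.98 g
L-tryptophan: 0.28 g/L × 0.727 L = 0.20356 g = 203.56 mg

sodium nitrate 4.75 g; sodium molybdate dihydrate 5.96 mg; glycerol 24.43 g; sodium acetate trihydrate 1.98 g; L-tryptophan 203.56 mg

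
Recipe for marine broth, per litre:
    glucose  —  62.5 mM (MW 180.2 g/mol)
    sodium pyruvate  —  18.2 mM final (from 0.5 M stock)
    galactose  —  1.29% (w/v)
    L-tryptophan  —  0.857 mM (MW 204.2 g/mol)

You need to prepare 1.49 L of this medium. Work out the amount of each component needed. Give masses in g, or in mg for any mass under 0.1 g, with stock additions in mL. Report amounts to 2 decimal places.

Working volume: 1.49 L.
glucose: 62.5 mmol/L × 180.2 g/mol × 1.49 L ÷ 1000 = 16.78 g
sodium pyruvate: dilute stock: 18.2 mM × 1490 mL ÷ 500 mM = 54.24 mL
galactose: 1.29% w/v = 12.9 g/L → 12.9 × 1.49 L = 19.22 g
L-tryptophan: 0.857 mmol/L × 204.2 g/mol × 1.49 L ÷ 1000 = 0.26 g

glucose 16.78 g; sodium pyruvate 54.24 mL; galactose 19.22 g; L-tryptophan 0.26 g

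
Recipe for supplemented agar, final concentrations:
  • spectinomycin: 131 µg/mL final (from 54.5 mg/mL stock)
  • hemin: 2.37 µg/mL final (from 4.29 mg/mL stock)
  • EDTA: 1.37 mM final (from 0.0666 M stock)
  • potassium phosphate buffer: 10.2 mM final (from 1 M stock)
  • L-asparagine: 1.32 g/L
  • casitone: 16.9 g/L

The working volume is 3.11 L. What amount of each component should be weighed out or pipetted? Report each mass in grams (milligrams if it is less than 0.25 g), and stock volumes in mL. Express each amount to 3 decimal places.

Working volume: 3.11 L.
spectinomycin: V = C2·V2/C1 = 131 µg/mL × 3110 mL ÷ 54500 µg/mL = 7.475 mL
hemin: V = C2·V2/C1 = 2.37 µg/mL × 3110 mL ÷ 4290 µg/mL = 1.718 mL
EDTA: dilute stock: 1.37 mM × 3110 mL ÷ 66.6 mM = 63.974 mL
potassium phosphate buffer: V = C2·V2/C1 = 10.2 mM × 3110 mL ÷ 1000 mM = 31.722 mL
L-asparagine: 1.32 g/L × 3.11 L = 4.105 g
casitone: 16.9 g/L × 3.11 L = 52.559 g

spectinomycin 7.475 mL; hemin 1.718 mL; EDTA 63.974 mL; potassium phosphate buffer 31.722 mL; L-asparagine 4.105 g; casitone 52.559 g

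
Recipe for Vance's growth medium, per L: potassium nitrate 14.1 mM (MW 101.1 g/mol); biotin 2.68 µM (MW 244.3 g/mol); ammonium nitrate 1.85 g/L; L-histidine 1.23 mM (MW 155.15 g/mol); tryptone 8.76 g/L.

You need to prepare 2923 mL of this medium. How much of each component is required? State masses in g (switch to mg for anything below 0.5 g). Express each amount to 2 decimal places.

potassium nitrate 4.17 g; biotin 1.91 mg; ammonium nitrate 5.41 g; L-histidine 0.56 g; tryptone 25.61 g

Working volume: 2923 mL = 2.923 L.
potassium nitrate: 14.1 mmol/L × 101.1 g/mol × 2.923 L ÷ 1000 = 4.17 g
biotin: 2.68 µmol/L × 244.3 g/mol × 2.923 L ÷ 1000 = 1.91 mg
ammonium nitrate: 1.85 g/L × 2.923 L = 5.41 g
L-histidine: 1.23 mmol/L × 155.15 g/mol × 2.923 L ÷ 1000 = 0.56 g
tryptone: 8.76 g/L × 2.923 L = 25.61 g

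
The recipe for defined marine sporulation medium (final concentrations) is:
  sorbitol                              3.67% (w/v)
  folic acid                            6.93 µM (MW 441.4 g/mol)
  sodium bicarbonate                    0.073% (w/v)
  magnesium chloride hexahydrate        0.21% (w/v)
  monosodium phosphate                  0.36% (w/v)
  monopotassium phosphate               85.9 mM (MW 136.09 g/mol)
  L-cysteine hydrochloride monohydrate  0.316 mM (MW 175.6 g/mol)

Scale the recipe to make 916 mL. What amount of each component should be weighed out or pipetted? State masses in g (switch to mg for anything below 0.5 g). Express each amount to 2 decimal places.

sorbitol 33.62 g; folic acid 2.80 mg; sodium bicarbonate 0.67 g; magnesium chloride hexahydrate 1.92 g; monosodium phosphate 3.30 g; monopotassium phosphate 10.71 g; L-cysteine hydrochloride monohydrate 50.83 mg

Working volume: 916 mL = 0.916 L.
sorbitol: 3.67% w/v = 36.7 g/L → 36.7 × 0.916 L = 33.62 g
folic acid: 6.93 µmol/L × 441.4 g/mol × 0.916 L ÷ 1000 = 2.80 mg
sodium bicarbonate: 0.073% w/v = 0.73 g/L → 0.73 × 0.916 L = 0.67 g
magnesium chloride hexahydrate: 0.21% w/v = 2.1 g/L → 2.1 × 0.916 L = 1.92 g
monosodium phosphate: 0.36 g per 100 mL × 916 mL ÷ 100 = 3.30 g
monopotassium phosphate: 85.9 mmol/L × 136.09 g/mol × 0.916 L ÷ 1000 = 10.71 g
L-cysteine hydrochloride monohydrate: 0.316 mmol/L × 175.6 mg/mmol × 0.916 L = 50.83 mg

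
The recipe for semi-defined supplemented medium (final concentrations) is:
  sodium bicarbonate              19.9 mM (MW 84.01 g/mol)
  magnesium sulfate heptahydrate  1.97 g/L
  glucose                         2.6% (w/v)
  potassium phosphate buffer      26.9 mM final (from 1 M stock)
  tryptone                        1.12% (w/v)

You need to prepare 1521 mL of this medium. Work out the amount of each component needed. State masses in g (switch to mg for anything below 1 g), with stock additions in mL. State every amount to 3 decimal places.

Scale factor relative to 1 L: 1.521.
sodium bicarbonate: 19.9 mmol/L × 84.01 g/mol × 1.521 L ÷ 1000 = 2.543 g
magnesium sulfate heptahydrate: 1.97 g/L × 1.521 L = 2.996 g
glucose: 2.6% w/v = 26 g/L → 26 × 1.521 L = 39.546 g
potassium phosphate buffer: V = C2·V2/C1 = 26.9 mM × 1521 mL ÷ 1000 mM = 40.915 mL
tryptone: 1.12 g per 100 mL × 1521 mL ÷ 100 = 17.035 g

sodium bicarbonate 2.543 g; magnesium sulfate heptahydrate 2.996 g; glucose 39.546 g; potassium phosphate buffer 40.915 mL; tryptone 17.035 g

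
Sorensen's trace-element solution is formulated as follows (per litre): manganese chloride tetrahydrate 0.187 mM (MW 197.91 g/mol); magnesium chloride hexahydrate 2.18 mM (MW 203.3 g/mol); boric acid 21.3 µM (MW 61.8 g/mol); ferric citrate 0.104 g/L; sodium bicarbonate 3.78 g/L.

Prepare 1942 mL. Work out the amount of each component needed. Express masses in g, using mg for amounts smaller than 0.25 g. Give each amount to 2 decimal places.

Scale factor relative to 1 L: 1.942.
manganese chloride tetrahydrate: 0.187 mmol/L × 197.91 mg/mmol × 1.942 L = 71.87 mg
magnesium chloride hexahydrate: 2.18 mmol/L × 203.3 g/mol × 1.942 L ÷ 1000 = 0.86 g
boric acid: 21.3 µmol/L × 61.8 g/mol × 1.942 L ÷ 1000 = 2.56 mg
ferric citrate: 0.104 g/L × 1.942 L = 0.201968 g = 201.97 mg
sodium bicarbonate: 3.78 g/L × 1.942 L = 7.34 g

manganese chloride tetrahydrate 71.87 mg; magnesium chloride hexahydrate 0.86 g; boric acid 2.56 mg; ferric citrate 201.97 mg; sodium bicarbonate 7.34 g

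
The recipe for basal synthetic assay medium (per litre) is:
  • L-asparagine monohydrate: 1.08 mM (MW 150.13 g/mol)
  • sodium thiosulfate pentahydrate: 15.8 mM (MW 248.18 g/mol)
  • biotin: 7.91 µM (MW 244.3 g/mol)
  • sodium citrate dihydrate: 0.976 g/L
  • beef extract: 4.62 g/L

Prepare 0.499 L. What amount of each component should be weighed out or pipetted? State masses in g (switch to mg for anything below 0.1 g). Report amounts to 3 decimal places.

L-asparagine monohydrate 80.908 mg; sodium thiosulfate pentahydrate 1.957 g; biotin 0.964 mg; sodium citrate dihydrate 0.487 g; beef extract 2.305 g

Working volume: 0.499 L.
L-asparagine monohydrate: 1.08 mmol/L × 150.13 mg/mmol × 0.499 L = 80.908 mg
sodium thiosulfate pentahydrate: 15.8 mmol/L × 248.18 g/mol × 0.499 L ÷ 1000 = 1.957 g
biotin: 7.91 µmol/L × 244.3 g/mol × 0.499 L ÷ 1000 = 0.964 mg
sodium citrate dihydrate: 0.976 g/L × 0.499 L = 0.487 g
beef extract: 4.62 g/L × 0.499 L = 2.305 g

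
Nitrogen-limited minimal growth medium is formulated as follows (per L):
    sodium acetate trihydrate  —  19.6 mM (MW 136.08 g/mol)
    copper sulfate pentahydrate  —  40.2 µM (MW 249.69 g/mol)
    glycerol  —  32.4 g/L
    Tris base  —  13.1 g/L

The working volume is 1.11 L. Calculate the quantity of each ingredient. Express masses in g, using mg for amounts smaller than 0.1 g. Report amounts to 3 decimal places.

Scale factor relative to 1 L: 1.11.
sodium acetate trihydrate: 19.6 mmol/L × 136.08 g/mol × 1.11 L ÷ 1000 = 2.961 g
copper sulfate pentahydrate: 40.2 µmol/L × 249.69 g/mol × 1.11 L ÷ 1000 = 11.142 mg
glycerol: 32.4 g/L × 1.11 L = 35.964 g
Tris base: 13.1 g/L × 1.11 L = 14.541 g

sodium acetate trihydrate 2.961 g; copper sulfate pentahydrate 11.142 mg; glycerol 35.964 g; Tris base 14.541 g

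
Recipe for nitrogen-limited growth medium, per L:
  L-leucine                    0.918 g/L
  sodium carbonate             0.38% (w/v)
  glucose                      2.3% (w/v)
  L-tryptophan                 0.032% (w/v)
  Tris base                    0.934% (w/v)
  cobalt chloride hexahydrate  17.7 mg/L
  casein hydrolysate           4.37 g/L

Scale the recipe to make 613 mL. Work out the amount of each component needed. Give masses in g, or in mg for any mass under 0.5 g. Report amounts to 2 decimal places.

L-leucine 0.56 g; sodium carbonate 2.33 g; glucose 14.10 g; L-tryptophan 196.16 mg; Tris base 5.73 g; cobalt chloride hexahydrate 10.85 mg; casein hydrolysate 2.68 g

Scale factor relative to 1 L: 0.613.
L-leucine: 0.918 g/L × 0.613 L = 0.56 g
sodium carbonate: 0.38 g per 100 mL × 613 mL ÷ 100 = 2.33 g
glucose: 2.3 g per 100 mL × 613 mL ÷ 100 = 14.10 g
L-tryptophan: 0.032% w/v = 0.32 g/L → 0.32 × 0.613 L = 0.19616 g = 196.16 mg
Tris base: 0.934 g per 100 mL × 613 mL ÷ 100 = 5.73 g
cobalt chloride hexahydrate: 17.7 mg/L × 0.613 L = 10.85 mg
casein hydrolysate: 4.37 g/L × 0.613 L = 2.68 g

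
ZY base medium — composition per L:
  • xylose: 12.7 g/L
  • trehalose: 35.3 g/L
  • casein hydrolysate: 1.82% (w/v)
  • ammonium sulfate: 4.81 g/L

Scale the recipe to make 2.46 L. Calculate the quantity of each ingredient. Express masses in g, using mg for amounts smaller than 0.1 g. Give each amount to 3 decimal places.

xylose 31.242 g; trehalose 86.838 g; casein hydrolysate 44.772 g; ammonium sulfate 11.833 g

Working volume: 2.46 L.
xylose: 12.7 g/L × 2.46 L = 31.242 g
trehalose: 35.3 g/L × 2.46 L = 86.838 g
casein hydrolysate: 1.82 g per 100 mL × 2460 mL ÷ 100 = 44.772 g
ammonium sulfate: 4.81 g/L × 2.46 L = 11.833 g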